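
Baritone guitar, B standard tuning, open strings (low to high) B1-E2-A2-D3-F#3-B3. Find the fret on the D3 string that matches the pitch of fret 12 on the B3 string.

B3 at fret 12 is B3 + 12 semitones = B4.
The open D3 string is 9 semitones below the open B3, so the same pitch on the D3 string lies at fret 12 + 9 = 21.

21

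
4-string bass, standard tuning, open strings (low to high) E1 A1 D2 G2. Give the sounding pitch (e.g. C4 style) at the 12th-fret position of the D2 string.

D3

D2 is MIDI 38. Adding 12 gives 50, which is D3.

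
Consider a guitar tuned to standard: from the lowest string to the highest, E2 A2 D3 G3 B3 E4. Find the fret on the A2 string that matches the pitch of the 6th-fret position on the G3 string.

Fret 6 on G3 is MIDI 55 + 6 = 61 (C#4). On the A2 string (open MIDI 45), that pitch is 61 − 45 = fret 16.

16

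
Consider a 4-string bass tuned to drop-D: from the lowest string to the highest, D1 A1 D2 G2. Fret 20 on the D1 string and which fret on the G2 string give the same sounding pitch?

3

Fret 20 on D1 is MIDI 26 + 20 = 46 (A#2). On the G2 string (open MIDI 43), that pitch is 46 − 43 = fret 3.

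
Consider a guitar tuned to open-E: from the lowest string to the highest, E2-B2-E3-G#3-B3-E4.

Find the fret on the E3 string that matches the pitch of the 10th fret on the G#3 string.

14

G#3 at fret 10 is G#3 + 10 semitones = F#4.
The open E3 string is 4 semitones below the open G#3, so the same pitch on the E3 string lies at fret 10 + 4 = 14.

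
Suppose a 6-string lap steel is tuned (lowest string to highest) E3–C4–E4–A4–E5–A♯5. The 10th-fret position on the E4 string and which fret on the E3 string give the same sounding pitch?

22

E4 at fret 10 is E4 + 10 semitones = D5.
The open E3 string is 12 semitones below the open E4, so the same pitch on the E3 string lies at fret 10 + 12 = 22.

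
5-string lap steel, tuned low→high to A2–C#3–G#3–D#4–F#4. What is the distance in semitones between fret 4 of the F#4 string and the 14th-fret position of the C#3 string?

F#4 at fret 4 → A#4 (MIDI 70); C#3 at fret 14 → D#4 (MIDI 63).
70 − 63 = 7, so the two pitches are 7 semitones apart, with A#4 the higher.

7 semitones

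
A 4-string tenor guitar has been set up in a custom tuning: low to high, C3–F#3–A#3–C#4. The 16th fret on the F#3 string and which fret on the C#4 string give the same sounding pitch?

9

Fret 16 on F#3 is MIDI 54 + 16 = 70 (A#4). On the C#4 string (open MIDI 61), that pitch is 70 − 61 = fret 9.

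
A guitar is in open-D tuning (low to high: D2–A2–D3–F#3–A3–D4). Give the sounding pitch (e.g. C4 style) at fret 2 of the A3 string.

B3

Each fret is one semitone, so A3 + 2 = B3.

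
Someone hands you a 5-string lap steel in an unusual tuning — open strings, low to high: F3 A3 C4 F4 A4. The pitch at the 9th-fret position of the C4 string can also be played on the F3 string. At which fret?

16

C4 at fret 9 is C4 + 9 semitones = A4.
The open F3 string is 7 semitones below the open C4, so the same pitch on the F3 string lies at fret 9 + 7 = 16.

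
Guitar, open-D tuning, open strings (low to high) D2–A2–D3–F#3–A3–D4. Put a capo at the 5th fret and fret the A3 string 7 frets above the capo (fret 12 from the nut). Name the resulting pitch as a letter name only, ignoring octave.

A

The capo raises the open A3 by 5 semitones to D4; fretting 7 more gives A3 + 5 + 7 = A3 + 12 semitones, landing on A.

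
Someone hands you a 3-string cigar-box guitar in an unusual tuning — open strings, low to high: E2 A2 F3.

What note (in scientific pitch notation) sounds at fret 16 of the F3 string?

F3 is MIDI 53. Adding 16 gives 69, which is A4.

A4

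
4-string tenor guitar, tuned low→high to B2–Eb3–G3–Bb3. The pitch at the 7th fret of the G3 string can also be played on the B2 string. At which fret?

Fret 7 on G3 is MIDI 55 + 7 = 62 (D4). On the B2 string (open MIDI 47), that pitch is 62 − 47 = fret 15.

15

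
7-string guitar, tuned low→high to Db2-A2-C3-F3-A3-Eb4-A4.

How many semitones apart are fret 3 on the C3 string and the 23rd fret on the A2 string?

C3 at fret 3 → Eb3 (MIDI 51); A2 at fret 23 → Ab4 (MIDI 68).
51 − 68 = -17, so the two pitches are 17 semitones apart, with Ab4 the higher.

17 semitones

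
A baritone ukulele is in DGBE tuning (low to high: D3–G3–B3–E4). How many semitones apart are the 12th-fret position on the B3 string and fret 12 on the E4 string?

B3 at fret 12 → B4 (MIDI 71); E4 at fret 12 → E5 (MIDI 76).
71 − 76 = -5, so the two pitches are 5 semitones apart, with E5 the higher.

5 semitones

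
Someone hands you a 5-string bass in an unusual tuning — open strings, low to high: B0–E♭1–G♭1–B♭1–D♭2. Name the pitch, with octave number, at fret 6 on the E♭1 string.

E♭1 is MIDI 27. Adding 6 gives 33, which is A1.

A1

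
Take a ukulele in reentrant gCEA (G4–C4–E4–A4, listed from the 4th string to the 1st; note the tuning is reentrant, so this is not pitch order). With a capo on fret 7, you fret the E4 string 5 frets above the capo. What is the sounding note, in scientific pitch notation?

E5

The capo raises the open E4 by 7 semitones to B4; fretting 5 more gives E4 + 7 + 5 = E4 + 12 semitones = E5.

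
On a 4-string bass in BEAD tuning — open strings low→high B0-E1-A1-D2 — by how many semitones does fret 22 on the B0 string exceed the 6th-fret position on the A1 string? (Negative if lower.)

6 semitones

B0 at fret 22 → A2 (MIDI 45); A1 at fret 6 → D#2 (MIDI 39).
45 − 39 = 6, so the two pitches are 6 semitones apart.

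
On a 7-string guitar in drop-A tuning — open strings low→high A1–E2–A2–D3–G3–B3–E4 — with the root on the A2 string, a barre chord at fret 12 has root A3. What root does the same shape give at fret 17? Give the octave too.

D4

Moving from fret 12 to fret 17 shifts the root by 5 semitones.
A3 up 5 semitones is D4.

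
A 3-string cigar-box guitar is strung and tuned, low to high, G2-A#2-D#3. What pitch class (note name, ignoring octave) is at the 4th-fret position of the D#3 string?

D#3 is MIDI 51. Adding 4 gives 55; 55 mod 12 = 7, i.e. G.

G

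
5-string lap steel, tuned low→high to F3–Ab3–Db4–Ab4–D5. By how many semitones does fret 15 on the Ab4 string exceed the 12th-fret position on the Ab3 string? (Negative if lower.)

15 semitones

Ab4 at fret 15 → B5 (MIDI 83); Ab3 at fret 12 → Ab4 (MIDI 68).
83 − 68 = 15, so the two pitches are 15 semitones apart.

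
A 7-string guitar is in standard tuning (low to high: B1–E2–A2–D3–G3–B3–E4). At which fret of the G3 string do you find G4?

12

G4 is 12 semitones above the open G3 (G–G#–A–A#–…–F–F#–G), so it sits at fret 12.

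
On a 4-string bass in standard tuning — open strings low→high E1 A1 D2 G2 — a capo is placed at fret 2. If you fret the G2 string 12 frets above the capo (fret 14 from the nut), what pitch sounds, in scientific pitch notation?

A3

The capo raises the open G2 by 2 semitones to A2; fretting 12 more gives G2 + 2 + 12 = G2 + 14 semitones = A3.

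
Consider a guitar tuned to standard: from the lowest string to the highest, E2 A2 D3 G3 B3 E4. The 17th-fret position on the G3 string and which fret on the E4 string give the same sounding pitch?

8

G3 at fret 17 is G3 + 17 semitones = C5.
The open E4 string is 9 semitones above the open G3, so the same pitch on the E4 string lies at fret 17 − 9 = 8.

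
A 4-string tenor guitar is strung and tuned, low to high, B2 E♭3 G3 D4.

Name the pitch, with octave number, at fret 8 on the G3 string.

E♭4

The open G3 string plus 8 semitones: G–Ab–A–Bb–B–C–Db–D–Eb.
The walk passes from B into C once, so the octave number goes from 3 to 4.
(Equivalently spelled D♯4.)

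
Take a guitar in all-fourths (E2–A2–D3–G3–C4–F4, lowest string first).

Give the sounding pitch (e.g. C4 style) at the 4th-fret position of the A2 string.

C#3

Each fret is one semitone, so A2 + 4 = C#3.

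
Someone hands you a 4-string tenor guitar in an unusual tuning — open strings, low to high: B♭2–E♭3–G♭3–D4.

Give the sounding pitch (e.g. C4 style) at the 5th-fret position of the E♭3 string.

E♭3 is MIDI 51. Adding 5 gives 56, which is A♭3.
(Equivalently spelled G♯3.)

A♭3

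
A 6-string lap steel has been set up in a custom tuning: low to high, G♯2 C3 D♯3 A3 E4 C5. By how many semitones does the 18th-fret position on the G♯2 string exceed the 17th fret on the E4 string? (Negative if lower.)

-19 semitones

G♯2 at fret 18 → D4 (MIDI 62); E4 at fret 17 → A5 (MIDI 81).
62 − 81 = -19, so the two pitches are 19 semitones apart.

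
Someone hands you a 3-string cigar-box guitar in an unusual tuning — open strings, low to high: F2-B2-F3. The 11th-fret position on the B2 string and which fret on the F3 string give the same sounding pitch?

B2 at fret 11 is B2 + 11 semitones = A♯3.
The open F3 string is 6 semitones above the open B2, so the same pitch on the F3 string lies at fret 11 − 6 = 5.

5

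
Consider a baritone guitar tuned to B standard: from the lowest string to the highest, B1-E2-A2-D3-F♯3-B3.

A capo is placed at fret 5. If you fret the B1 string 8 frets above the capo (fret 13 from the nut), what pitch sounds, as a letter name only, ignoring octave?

C

The capo raises the open B1 by 5 semitones to E2; fretting 8 more gives B1 + 5 + 8 = B1 + 13 semitones, landing on C.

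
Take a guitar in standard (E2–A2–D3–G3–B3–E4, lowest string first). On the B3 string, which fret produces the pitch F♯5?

F♯5 is 19 semitones above the open B3 (B–C–C#–D–…–E–F–F#), so it sits at fret 19.

19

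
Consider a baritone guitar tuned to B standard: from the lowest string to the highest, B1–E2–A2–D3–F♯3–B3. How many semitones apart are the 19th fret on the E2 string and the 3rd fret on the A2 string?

E2 at fret 19 → B3 (MIDI 59); A2 at fret 3 → C3 (MIDI 48).
59 − 48 = 11, so the two pitches are 11 semitones apart, with B3 the higher.

11 semitones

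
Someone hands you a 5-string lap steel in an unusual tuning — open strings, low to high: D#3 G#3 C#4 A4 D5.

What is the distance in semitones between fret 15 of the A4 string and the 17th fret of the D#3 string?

A4 at fret 15 → C6 (MIDI 84); D#3 at fret 17 → G#4 (MIDI 68).
84 − 68 = 16, so the two pitches are 16 semitones apart, with C6 the higher.

16 semitones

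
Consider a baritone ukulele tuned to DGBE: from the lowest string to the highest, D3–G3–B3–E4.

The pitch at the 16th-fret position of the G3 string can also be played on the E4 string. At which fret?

Fret 16 on G3 is MIDI 55 + 16 = 71 (B4). On the E4 string (open MIDI 64), that pitch is 71 − 64 = fret 7.

7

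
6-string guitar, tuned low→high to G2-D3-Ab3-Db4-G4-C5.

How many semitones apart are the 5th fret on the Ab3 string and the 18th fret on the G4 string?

Ab3 at fret 5 → Db4 (MIDI 61); G4 at fret 18 → Db6 (MIDI 85).
61 − 85 = -24, so the two pitches are 24 semitones apart, with Db6 the higher.

24 semitones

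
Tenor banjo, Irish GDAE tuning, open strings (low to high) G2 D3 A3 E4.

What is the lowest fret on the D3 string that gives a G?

5

From D3, count semitones up the chromatic scale until reaching G: D–D#–E–F–F#–G — 5 steps.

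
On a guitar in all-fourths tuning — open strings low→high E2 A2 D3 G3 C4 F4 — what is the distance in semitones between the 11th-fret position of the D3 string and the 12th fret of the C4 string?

D3 at fret 11 → C#4 (MIDI 61); C4 at fret 12 → C5 (MIDI 72).
61 − 72 = -11, so the two pitches are 11 semitones apart, with C5 the higher.

11 semitones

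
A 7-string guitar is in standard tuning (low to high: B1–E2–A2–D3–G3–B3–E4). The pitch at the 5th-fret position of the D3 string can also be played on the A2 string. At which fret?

D3 at fret 5 is D3 + 5 semitones = G3.
The open A2 string is 5 semitones below the open D3, so the same pitch on the A2 string lies at fret 5 + 5 = 10.

10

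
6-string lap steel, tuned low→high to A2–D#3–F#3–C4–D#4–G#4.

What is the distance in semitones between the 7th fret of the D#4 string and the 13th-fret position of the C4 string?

3 semitones

D#4 at fret 7 → A#4 (MIDI 70); C4 at fret 13 → C#5 (MIDI 73).
70 − 73 = -3, so the two pitches are 3 semitones apart, with C#5 the higher.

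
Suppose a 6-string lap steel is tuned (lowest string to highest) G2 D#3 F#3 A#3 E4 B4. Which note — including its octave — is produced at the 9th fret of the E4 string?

Each fret is one semitone, so E4 + 9 = C#5.

C#5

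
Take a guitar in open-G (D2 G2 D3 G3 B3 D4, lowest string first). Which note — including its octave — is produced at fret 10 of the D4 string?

C5

Each fret is one semitone, so D4 + 10 = C5.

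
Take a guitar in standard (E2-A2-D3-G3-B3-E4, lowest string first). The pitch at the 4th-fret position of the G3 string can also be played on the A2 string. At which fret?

14

Fret 4 on G3 is MIDI 55 + 4 = 59 (B3). On the A2 string (open MIDI 45), that pitch is 59 − 45 = fret 14.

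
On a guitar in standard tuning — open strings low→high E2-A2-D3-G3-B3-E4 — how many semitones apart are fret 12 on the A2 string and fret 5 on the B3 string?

7 semitones

A2 at fret 12 → A3 (MIDI 57); B3 at fret 5 → E4 (MIDI 64).
57 − 64 = -7, so the two pitches are 7 semitones apart, with E4 the higher.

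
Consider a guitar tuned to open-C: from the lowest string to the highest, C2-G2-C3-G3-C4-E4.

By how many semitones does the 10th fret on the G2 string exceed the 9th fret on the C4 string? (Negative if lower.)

G2 at fret 10 → F3 (MIDI 53); C4 at fret 9 → A4 (MIDI 69).
53 − 69 = -16, so the two pitches are 16 semitones apart.

-16 semitones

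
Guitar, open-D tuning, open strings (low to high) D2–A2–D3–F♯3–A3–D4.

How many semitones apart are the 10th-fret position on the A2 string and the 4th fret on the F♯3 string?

A2 at fret 10 → G3 (MIDI 55); F♯3 at fret 4 → A♯3 (MIDI 58).
55 − 58 = -3, so the two pitches are 3 semitones apart, with A♯3 the higher.

3 semitones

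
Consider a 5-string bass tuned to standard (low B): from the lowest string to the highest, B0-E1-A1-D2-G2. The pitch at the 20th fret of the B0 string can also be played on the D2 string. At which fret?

B0 at fret 20 is B0 + 20 semitones = G2.
The open D2 string is 15 semitones above the open B0, so the same pitch on the D2 string lies at fret 20 − 15 = 5.

5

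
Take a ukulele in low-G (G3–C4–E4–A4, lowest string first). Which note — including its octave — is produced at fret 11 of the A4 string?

A4 is MIDI 69. Adding 11 gives 80, which is G#5.

G#5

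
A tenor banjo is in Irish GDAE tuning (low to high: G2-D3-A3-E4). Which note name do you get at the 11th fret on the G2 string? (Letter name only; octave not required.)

G2 is MIDI 43. Adding 11 gives 54; 54 mod 12 = 6, i.e. F♯.

F♯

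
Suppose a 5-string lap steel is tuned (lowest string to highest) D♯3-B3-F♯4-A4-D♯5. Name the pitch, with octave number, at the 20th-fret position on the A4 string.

F6

The open A4 string plus 20 semitones: A–A#–B–C–…–D#–E–F.
The walk passes from B into C 2 times, so the octave number goes from 4 to 6.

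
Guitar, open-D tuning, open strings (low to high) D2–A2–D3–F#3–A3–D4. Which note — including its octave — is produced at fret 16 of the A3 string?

C#5

Each fret is one semitone, so A3 + 16 = C#5.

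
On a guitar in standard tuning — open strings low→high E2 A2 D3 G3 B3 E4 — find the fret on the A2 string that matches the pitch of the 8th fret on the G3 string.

18

G3 at fret 8 is G3 + 8 semitones = D#4.
The open A2 string is 10 semitones below the open G3, so the same pitch on the A2 string lies at fret 8 + 10 = 18.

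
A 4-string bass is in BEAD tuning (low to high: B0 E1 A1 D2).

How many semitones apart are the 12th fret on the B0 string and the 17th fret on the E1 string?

B0 at fret 12 → B1 (MIDI 35); E1 at fret 17 → A2 (MIDI 45).
35 − 45 = -10, so the two pitches are 10 semitones apart, with A2 the higher.

10 semitones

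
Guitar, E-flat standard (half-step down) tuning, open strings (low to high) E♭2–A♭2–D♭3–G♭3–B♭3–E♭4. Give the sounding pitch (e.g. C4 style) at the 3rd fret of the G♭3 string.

Each fret is one semitone, so G♭3 + 3 = A3.

A3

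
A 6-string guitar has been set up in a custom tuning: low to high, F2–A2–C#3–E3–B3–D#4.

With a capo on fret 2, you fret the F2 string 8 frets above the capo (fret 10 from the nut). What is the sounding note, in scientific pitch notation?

D#3

The capo raises the open F2 by 2 semitones to G2; fretting 8 more gives F2 + 2 + 8 = F2 + 10 semitones = D#3.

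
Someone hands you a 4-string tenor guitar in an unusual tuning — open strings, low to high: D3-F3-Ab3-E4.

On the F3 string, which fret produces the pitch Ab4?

Ab4 is 15 semitones above the open F3 (F–Gb–G–Ab–…–Gb–G–Ab), so it sits at fret 15.

15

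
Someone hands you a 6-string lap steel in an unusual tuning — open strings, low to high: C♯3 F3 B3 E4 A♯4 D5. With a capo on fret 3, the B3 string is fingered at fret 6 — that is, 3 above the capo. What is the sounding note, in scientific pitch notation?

The capo raises the open B3 by 3 semitones to D4; fretting 3 more gives B3 + 3 + 3 = B3 + 6 semitones = F4.

F4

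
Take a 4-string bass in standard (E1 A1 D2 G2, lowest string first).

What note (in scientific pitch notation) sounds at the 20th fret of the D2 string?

A#3

The open D2 string plus 20 semitones: D–D#–E–F–…–G#–A–A#.
The walk passes from B into C once, so the octave number goes from 2 to 3.
(Equivalently spelled Bb3.)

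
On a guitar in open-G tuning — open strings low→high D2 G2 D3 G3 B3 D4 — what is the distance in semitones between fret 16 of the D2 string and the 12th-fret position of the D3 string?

8 semitones

D2 at fret 16 → F♯3 (MIDI 54); D3 at fret 12 → D4 (MIDI 62).
54 − 62 = -8, so the two pitches are 8 semitones apart, with D4 the higher.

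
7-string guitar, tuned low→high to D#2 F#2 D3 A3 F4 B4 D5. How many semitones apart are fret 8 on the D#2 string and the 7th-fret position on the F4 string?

25 semitones

D#2 at fret 8 → B2 (MIDI 47); F4 at fret 7 → C5 (MIDI 72).
47 − 72 = -25, so the two pitches are 25 semitones apart, with C5 the higher.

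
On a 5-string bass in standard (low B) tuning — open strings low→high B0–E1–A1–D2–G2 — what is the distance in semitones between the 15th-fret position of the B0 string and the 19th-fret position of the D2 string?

19 semitones

B0 at fret 15 → D2 (MIDI 38); D2 at fret 19 → A3 (MIDI 57).
38 − 57 = -19, so the two pitches are 19 semitones apart, with A3 the higher.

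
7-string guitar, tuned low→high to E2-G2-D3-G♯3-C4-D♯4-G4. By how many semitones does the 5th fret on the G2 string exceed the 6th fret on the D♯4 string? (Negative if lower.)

G2 at fret 5 → C3 (MIDI 48); D♯4 at fret 6 → A4 (MIDI 69).
48 − 69 = -21, so the two pitches are 21 semitones apart.

-21 semitones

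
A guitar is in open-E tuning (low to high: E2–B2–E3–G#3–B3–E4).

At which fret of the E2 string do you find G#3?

G#3 is 16 semitones above the open E2 (E–F–F#–G–…–F#–G–G#), so it sits at fret 16.

16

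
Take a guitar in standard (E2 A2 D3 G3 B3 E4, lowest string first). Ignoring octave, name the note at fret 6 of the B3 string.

F

B3 is MIDI 59. Adding 6 gives 65; 65 mod 12 = 5, i.e. F.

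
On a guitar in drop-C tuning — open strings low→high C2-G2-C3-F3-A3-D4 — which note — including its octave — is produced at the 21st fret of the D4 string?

B5

D4 is MIDI 62. Adding 21 gives 83, which is B5.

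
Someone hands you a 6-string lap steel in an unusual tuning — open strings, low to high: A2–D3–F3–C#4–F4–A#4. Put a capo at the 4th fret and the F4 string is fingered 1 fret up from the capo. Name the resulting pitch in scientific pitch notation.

The capo raises the open F4 by 4 semitones to A4; fretting 1 more gives F4 + 4 + 1 = F4 + 5 semitones = A#4.
(Also written Bb.)

A#4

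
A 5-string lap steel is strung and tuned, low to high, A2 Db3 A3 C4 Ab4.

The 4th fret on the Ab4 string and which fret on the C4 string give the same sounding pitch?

12

Ab4 at fret 4 is Ab4 + 4 semitones = C5.
The open C4 string is 8 semitones below the open Ab4, so the same pitch on the C4 string lies at fret 4 + 8 = 12.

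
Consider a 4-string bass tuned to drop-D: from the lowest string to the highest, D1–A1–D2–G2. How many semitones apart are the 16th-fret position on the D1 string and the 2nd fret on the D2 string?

D1 at fret 16 → F#2 (MIDI 42); D2 at fret 2 → E2 (MIDI 40).
42 − 40 = 2, so the two pitches are 2 semitones apart, with F#2 the higher.

2 semitones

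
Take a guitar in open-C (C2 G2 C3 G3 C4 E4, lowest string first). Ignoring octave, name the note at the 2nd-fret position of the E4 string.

F♯

Each fret is one semitone, so E4 + 2 = F♯.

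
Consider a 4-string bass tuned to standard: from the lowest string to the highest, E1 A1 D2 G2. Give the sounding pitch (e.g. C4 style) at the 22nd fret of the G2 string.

F4

Each fret is one semitone, so G2 + 22 = F4.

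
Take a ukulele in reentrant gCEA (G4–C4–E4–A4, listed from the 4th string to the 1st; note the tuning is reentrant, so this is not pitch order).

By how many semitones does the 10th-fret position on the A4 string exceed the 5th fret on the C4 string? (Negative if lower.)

A4 at fret 10 → G5 (MIDI 79); C4 at fret 5 → F4 (MIDI 65).
79 − 65 = 14, so the two pitches are 14 semitones apart.

14 semitones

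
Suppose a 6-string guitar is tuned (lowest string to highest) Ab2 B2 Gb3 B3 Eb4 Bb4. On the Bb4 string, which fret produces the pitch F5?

7

F5 is 7 semitones above the open Bb4 (Bb–B–C–Db–D–Eb–E–F), so it sits at fret 7.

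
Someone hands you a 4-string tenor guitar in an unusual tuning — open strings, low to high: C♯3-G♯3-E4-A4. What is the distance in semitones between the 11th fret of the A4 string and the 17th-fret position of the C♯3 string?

14 semitones

A4 at fret 11 → G♯5 (MIDI 80); C♯3 at fret 17 → F♯4 (MIDI 66).
80 − 66 = 14, so the two pitches are 14 semitones apart, with G♯5 the higher.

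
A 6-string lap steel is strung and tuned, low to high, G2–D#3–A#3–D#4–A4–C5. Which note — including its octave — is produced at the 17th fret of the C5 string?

F6

Each fret is one semitone, so C5 + 17 = F6.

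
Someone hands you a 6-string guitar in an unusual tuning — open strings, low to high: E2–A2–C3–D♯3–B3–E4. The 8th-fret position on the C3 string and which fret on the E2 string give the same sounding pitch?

C3 at fret 8 is C3 + 8 semitones = G♯3.
The open E2 string is 8 semitones below the open C3, so the same pitch on the E2 string lies at fret 8 + 8 = 16.

16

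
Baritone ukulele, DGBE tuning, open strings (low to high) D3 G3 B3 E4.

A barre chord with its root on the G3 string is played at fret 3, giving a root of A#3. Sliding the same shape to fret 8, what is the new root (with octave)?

D#4

Moving from fret 3 to fret 8 shifts the root by 5 semitones.
A#3 up 5 semitones is D#4.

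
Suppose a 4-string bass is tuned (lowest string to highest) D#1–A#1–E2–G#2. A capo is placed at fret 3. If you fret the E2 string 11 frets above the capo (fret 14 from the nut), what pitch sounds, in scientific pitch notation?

The capo raises the open E2 by 3 semitones to G2; fretting 11 more gives E2 + 3 + 11 = E2 + 14 semitones = F#3.
(Also written Gb.)

F#3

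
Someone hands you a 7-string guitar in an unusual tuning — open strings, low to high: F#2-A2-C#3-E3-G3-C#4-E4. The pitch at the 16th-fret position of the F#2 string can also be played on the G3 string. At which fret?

F#2 at fret 16 is F#2 + 16 semitones = A#3.
The open G3 string is 13 semitones above the open F#2, so the same pitch on the G3 string lies at fret 16 − 13 = 3.

3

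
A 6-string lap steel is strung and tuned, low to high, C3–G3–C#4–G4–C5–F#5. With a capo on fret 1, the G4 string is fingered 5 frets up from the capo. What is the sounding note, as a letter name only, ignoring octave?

The capo raises the open G4 by 1 semitone to G#4; fretting 5 more gives G4 + 1 + 5 = G4 + 6 semitones, landing on C#.

C#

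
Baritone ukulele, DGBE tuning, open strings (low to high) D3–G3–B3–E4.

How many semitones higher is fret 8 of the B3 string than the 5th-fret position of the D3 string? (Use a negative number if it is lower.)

12 semitones

B3 at fret 8 → G4 (MIDI 67); D3 at fret 5 → G3 (MIDI 55).
67 − 55 = 12, so the two pitches are 12 semitones apart.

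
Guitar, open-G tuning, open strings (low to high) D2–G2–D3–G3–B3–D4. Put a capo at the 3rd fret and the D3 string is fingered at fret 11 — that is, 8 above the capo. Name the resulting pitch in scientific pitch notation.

C♯4

The capo raises the open D3 by 3 semitones to F3; fretting 8 more gives D3 + 3 + 8 = D3 + 11 semitones = C♯4.
(Also written D♭.)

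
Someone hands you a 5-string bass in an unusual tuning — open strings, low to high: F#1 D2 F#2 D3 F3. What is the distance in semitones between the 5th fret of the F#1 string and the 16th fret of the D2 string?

F#1 at fret 5 → B1 (MIDI 35); D2 at fret 16 → F#3 (MIDI 54).
35 − 54 = -19, so the two pitches are 19 semitones apart, with F#3 the higher.

19 semitones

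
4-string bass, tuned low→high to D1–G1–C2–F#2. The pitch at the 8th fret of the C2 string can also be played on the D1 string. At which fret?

18

Fret 8 on C2 is MIDI 36 + 8 = 44 (G#2). On the D1 string (open MIDI 26), that pitch is 44 − 26 = fret 18.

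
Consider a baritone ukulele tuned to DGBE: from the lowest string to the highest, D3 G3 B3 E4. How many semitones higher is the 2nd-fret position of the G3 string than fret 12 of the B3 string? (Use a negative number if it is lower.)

G3 at fret 2 → A3 (MIDI 57); B3 at fret 12 → B4 (MIDI 71).
57 − 71 = -14, so the two pitches are 14 semitones apart.

-14 semitones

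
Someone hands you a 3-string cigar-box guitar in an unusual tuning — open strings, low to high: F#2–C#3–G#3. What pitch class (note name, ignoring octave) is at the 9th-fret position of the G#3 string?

F

Each fret is one semitone, so G#3 + 9 = F.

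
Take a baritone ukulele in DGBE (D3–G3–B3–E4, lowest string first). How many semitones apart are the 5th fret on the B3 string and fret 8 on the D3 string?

B3 at fret 5 → E4 (MIDI 64); D3 at fret 8 → A♯3 (MIDI 58).
64 − 58 = 6, so the two pitches are 6 semitones apart, with E4 the higher.

6 semitones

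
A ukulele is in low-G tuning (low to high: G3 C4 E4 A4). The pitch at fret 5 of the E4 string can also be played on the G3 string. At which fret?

E4 at fret 5 is E4 + 5 semitones = A4.
The open G3 string is 9 semitones below the open E4, so the same pitch on the G3 string lies at fret 5 + 9 = 14.

14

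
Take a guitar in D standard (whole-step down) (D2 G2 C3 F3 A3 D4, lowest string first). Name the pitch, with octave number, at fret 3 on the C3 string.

D♯3

Each fret is one semitone, so C3 + 3 = D♯3.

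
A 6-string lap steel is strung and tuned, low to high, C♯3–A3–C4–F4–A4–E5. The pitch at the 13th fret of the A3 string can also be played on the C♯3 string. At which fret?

21

Fret 13 on A3 is MIDI 57 + 13 = 70 (A♯4). On the C♯3 string (open MIDI 49), that pitch is 70 − 49 = fret 21.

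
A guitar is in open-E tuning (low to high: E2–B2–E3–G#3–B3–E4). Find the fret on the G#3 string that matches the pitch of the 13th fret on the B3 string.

16

Fret 13 on B3 is MIDI 59 + 13 = 72 (C5). On the G#3 string (open MIDI 56), that pitch is 72 − 56 = fret 16.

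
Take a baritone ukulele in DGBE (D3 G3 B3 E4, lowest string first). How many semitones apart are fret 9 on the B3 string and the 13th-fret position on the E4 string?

9 semitones

B3 at fret 9 → G#4 (MIDI 68); E4 at fret 13 → F5 (MIDI 77).
68 − 77 = -9, so the two pitches are 9 semitones apart, with F5 the higher.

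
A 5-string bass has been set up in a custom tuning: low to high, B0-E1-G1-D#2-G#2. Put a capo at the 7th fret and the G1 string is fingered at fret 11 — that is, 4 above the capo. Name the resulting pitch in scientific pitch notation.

F#2

The capo raises the open G1 by 7 semitones to D2; fretting 4 more gives G1 + 7 + 4 = G1 + 11 semitones = F#2.
(Also written Gb.)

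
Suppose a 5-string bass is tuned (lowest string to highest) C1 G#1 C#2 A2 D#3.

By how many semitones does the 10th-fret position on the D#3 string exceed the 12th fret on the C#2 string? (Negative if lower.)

D#3 at fret 10 → C#4 (MIDI 61); C#2 at fret 12 → C#3 (MIDI 49).
61 − 49 = 12, so the two pitches are 12 semitones apart.

12 semitones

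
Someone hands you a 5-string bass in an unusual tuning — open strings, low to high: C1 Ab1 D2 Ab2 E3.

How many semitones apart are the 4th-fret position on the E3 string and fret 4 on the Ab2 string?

E3 at fret 4 → Ab3 (MIDI 56); Ab2 at fret 4 → C3 (MIDI 48).
56 − 48 = 8, so the two pitches are 8 semitones apart, with Ab3 the higher.

8 semitones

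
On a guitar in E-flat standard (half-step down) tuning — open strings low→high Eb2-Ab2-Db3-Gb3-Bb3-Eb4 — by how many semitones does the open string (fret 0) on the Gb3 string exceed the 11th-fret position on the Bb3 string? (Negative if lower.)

-15 semitones

Gb3 at fret 0 → Gb3 (MIDI 54); Bb3 at fret 11 → A4 (MIDI 69).
54 − 69 = -15, so the two pitches are 15 semitones apart.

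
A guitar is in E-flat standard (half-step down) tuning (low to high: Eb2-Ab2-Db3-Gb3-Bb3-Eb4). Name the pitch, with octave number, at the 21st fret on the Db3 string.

Bb4

Db3 is MIDI 49. Adding 21 gives 70, which is Bb4.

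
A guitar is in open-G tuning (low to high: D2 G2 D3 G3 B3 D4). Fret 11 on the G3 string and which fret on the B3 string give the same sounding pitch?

G3 at fret 11 is G3 + 11 semitones = F♯4.
The open B3 string is 4 semitones above the open G3, so the same pitch on the B3 string lies at fret 11 − 4 = 7.

7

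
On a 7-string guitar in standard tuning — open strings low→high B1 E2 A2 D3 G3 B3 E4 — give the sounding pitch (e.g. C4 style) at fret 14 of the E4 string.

E4 is MIDI 64. Adding 14 gives 78, which is F♯5.

F♯5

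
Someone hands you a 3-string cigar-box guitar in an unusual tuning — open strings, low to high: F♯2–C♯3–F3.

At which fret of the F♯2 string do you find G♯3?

14

G♯3 is 14 semitones above the open F♯2 (F#–G–G#–A–…–F#–G–G#), so it sits at fret 14.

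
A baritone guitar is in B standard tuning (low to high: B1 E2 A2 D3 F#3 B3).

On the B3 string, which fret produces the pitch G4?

G4 is 8 semitones above the open B3 (B–C–C#–D–D#–E–F–F#–G), so it sits at fret 8.

8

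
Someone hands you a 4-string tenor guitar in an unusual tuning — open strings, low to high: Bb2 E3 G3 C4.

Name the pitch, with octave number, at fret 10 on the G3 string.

F4

G3 is MIDI 55. Adding 10 gives 65, which is F4.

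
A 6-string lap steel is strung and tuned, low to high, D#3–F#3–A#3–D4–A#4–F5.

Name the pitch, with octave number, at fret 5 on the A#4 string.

D#5

Each fret is one semitone, so A#4 + 5 = D#5.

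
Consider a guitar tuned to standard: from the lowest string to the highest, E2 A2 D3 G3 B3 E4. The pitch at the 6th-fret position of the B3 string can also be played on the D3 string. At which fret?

Fret 6 on B3 is MIDI 59 + 6 = 65 (F4). On the D3 string (open MIDI 50), that pitch is 65 − 50 = fret 15.

15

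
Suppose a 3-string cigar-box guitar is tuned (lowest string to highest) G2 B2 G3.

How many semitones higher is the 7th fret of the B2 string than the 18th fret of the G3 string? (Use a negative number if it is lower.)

-19 semitones

B2 at fret 7 → F♯3 (MIDI 54); G3 at fret 18 → C♯5 (MIDI 73).
54 − 73 = -19, so the two pitches are 19 semitones apart.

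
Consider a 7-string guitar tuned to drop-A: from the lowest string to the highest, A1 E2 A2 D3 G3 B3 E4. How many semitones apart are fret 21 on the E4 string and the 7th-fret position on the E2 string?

38 semitones

E4 at fret 21 → C♯6 (MIDI 85); E2 at fret 7 → B2 (MIDI 47).
85 − 47 = 38, so the two pitches are 38 semitones apart, with C♯6 the higher.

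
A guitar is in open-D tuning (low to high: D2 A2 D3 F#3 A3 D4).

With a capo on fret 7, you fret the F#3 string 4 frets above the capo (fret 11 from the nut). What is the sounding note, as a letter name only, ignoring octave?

F

The capo raises the open F#3 by 7 semitones to C#4; fretting 4 more gives F#3 + 7 + 4 = F#3 + 11 semitones, landing on F.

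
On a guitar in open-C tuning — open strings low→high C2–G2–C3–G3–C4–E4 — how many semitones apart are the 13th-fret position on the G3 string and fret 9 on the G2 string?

G3 at fret 13 → G♯4 (MIDI 68); G2 at fret 9 → E3 (MIDI 52).
68 − 52 = 16, so the two pitches are 16 semitones apart, with G♯4 the higher.

16 semitones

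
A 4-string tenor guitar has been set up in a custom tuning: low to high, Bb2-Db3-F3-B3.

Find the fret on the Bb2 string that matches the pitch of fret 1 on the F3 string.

Fret 1 on F3 is MIDI 53 + 1 = 54 (Gb3). On the Bb2 string (open MIDI 46), that pitch is 54 − 46 = fret 8.

8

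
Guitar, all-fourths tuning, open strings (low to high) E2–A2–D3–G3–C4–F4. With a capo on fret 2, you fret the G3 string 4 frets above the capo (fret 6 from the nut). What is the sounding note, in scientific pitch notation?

C#4

The capo raises the open G3 by 2 semitones to A3; fretting 4 more gives G3 + 2 + 4 = G3 + 6 semitones = C#4.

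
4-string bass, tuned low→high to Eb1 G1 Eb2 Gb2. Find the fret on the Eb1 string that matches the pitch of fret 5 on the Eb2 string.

17

Eb2 at fret 5 is Eb2 + 5 semitones = Ab2.
The open Eb1 string is 12 semitones below the open Eb2, so the same pitch on the Eb1 string lies at fret 5 + 12 = 17.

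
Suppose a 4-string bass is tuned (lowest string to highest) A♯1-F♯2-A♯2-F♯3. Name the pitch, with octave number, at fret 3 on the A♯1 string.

C♯2

A♯1 is MIDI 34. Adding 3 gives 37, which is C♯2.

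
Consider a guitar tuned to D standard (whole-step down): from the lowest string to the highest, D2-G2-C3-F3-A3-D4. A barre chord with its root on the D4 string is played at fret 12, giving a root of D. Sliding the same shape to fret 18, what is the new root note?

Moving from fret 12 to fret 18 shifts the root by 6 semitones.
D up 6 semitones is G♯.

G♯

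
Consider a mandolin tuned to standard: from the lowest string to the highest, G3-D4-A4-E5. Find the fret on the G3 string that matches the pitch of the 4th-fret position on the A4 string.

18

Fret 4 on A4 is MIDI 69 + 4 = 73 (C#5). On the G3 string (open MIDI 55), that pitch is 73 − 55 = fret 18.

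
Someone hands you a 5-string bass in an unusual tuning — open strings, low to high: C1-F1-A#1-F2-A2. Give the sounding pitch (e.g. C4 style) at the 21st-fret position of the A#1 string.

Each fret is one semitone, so A#1 + 21 = G3.

G3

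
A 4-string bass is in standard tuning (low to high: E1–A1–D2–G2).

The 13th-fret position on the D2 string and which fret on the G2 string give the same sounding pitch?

8

Fret 13 on D2 is MIDI 38 + 13 = 51 (D#3). On the G2 string (open MIDI 43), that pitch is 51 − 43 = fret 8.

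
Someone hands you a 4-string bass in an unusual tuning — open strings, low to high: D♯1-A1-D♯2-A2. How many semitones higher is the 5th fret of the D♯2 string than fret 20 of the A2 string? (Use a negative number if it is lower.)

D♯2 at fret 5 → G♯2 (MIDI 44); A2 at fret 20 → F4 (MIDI 65).
44 − 65 = -21, so the two pitches are 21 semitones apart.

-21 semitones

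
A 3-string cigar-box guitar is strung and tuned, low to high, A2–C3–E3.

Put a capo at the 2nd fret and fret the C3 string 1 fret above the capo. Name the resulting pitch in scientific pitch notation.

Eb3

The capo raises the open C3 by 2 semitones to D3; fretting 1 more gives C3 + 2 + 1 = C3 + 3 semitones = Eb3.
(Also written D#.)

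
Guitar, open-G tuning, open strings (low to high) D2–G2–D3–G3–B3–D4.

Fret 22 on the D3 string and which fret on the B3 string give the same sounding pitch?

D3 at fret 22 is D3 + 22 semitones = C5.
The open B3 string is 9 semitones above the open D3, so the same pitch on the B3 string lies at fret 22 − 9 = 13.

13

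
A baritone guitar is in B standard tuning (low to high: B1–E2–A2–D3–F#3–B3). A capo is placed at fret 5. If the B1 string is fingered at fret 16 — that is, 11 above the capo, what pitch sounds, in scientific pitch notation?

D#3

The capo raises the open B1 by 5 semitones to E2; fretting 11 more gives B1 + 5 + 11 = B1 + 16 semitones = D#3.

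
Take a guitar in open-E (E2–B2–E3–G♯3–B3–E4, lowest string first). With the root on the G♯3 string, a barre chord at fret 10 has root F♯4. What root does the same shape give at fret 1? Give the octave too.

Moving from fret 10 to fret 1 shifts the root by -9 semitones.
F♯4 down 9 semitones is A3.

A3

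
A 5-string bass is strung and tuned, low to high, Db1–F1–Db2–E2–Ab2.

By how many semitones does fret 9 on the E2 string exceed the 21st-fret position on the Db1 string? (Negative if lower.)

3 semitones

E2 at fret 9 → Db3 (MIDI 49); Db1 at fret 21 → Bb2 (MIDI 46).
49 − 46 = 3, so the two pitches are 3 semitones apart.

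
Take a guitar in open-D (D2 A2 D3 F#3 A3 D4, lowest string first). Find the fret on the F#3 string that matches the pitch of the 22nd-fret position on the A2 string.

13

Fret 22 on A2 is MIDI 45 + 22 = 67 (G4). On the F#3 string (open MIDI 54), that pitch is 67 − 54 = fret 13.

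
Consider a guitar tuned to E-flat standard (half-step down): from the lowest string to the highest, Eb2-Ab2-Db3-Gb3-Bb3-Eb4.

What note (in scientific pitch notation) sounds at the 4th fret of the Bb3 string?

The open Bb3 string plus 4 semitones: Bb–B–C–Db–D.
The walk passes from B into C once, so the octave number goes from 3 to 4.

D4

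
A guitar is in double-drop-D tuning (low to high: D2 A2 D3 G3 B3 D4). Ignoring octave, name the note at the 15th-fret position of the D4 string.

F

D4 is MIDI 62. Adding 15 gives 77; 77 mod 12 = 5, i.e. F.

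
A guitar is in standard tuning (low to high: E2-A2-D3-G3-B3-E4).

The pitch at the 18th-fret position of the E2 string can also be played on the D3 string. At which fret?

E2 at fret 18 is E2 + 18 semitones = A#3.
The open D3 string is 10 semitones above the open E2, so the same pitch on the D3 string lies at fret 18 − 10 = 8.

8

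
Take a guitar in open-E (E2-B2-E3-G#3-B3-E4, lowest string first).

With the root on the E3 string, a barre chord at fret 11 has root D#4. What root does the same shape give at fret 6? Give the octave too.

Moving from fret 11 to fret 6 shifts the root by -5 semitones.
D#4 down 5 semitones is A#3.

A#3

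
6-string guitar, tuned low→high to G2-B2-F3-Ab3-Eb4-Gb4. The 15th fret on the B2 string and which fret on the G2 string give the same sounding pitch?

B2 at fret 15 is B2 + 15 semitones = D4.
The open G2 string is 4 semitones below the open B2, so the same pitch on the G2 string lies at fret 15 + 4 = 19.

19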